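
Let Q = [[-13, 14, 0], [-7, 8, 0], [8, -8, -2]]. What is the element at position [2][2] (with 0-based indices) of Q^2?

Characteristic polynomial: t^3 + 7t^2 + 4t - 12 = (t - 1)(t + 2)(t + 6), so the eigenvalues are -6, -2, 1.
t=1: eigenvector (-1, -1, 0).
t=-2: eigenvector (0, 0, 1).
t=-6: eigenvector (2, 1, -2).
P = [[-1, 0, 2], [-1, 0, 1], [0, 1, -2]], D = diag(1, -2, -6), P⁻¹ = [[1, -2, 0], [2, -2, 1], [1, -1, 0]].
Q² = P·diag(1, 4, 36)·P⁻¹ = [[71, -70, 0], [35, -34, 0], [-64, 64, 4]].
The requested entry is 4.

4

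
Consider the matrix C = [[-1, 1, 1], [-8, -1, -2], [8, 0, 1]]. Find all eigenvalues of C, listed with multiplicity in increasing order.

-1, -1, 1

Characteristic polynomial: p(s) = s^3 + s^2 - s - 1 = (s - 1)(s + 1)^2.
Roots (with multiplicity): -1, -1, 1.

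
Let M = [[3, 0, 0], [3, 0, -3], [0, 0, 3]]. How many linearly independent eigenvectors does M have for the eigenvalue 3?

M − 3I = [[0, 0, 0], [3, -3, -3], [0, 0, 0]].
This matrix has rank 1, so its null space has dimension 3 − 1 = 2.

2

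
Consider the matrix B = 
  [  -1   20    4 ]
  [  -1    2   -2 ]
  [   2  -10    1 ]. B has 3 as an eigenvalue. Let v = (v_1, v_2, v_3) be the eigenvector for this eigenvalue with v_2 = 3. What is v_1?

9

B − 3I = [[-4, 20, 4], [-1, -1, -2], [2, -10, -2]].
Solving (B − 3I)v = 0 gives the eigenspace spanned by (9, 3, -6).
With v_2 = 3, v = (9, 3, -6), so v_1 = 9.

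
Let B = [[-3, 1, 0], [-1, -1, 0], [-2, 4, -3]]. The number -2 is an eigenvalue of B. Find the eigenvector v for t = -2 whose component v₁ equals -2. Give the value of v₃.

-4

B + 2I = [[-1, 1, 0], [-1, 1, 0], [-2, 4, -1]].
Solving (B + 2I)v = 0 gives the eigenspace spanned by (-2, -2, -4).
With v₁ = -2, v = (-2, -2, -4), so v₃ = -4.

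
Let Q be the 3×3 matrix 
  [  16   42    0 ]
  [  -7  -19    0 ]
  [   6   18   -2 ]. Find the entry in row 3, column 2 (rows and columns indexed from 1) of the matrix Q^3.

Characteristic polynomial: μ^3 + 5μ^2 - 4μ - 20 = (μ - 2)(μ + 2)(μ + 5), so the eigenvalues are -5, -2, 2.
μ=-2: eigenvector (0, 0, 1).
μ=-5: eigenvector (-2, 1, -2).
μ=2: eigenvector (3, -1, 0).
P = [[0, -2, 3], [0, 1, -1], [1, -2, 0]], D = diag(-2, -5, 2), P⁻¹ = [[2, 6, 1], [1, 3, 0], [1, 2, 0]].
Q³ = P·diag(-8, -125, 8)·P⁻¹ = [[274, 798, 0], [-133, -391, 0], [234, 702, -8]].
The requested entry is 702.

702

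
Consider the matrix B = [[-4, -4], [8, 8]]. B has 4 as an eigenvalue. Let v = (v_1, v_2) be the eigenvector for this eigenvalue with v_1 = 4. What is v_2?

-8

B − 4I = [[-8, -4], [8, 4]].
Solving (B − 4I)v = 0 gives the eigenspace spanned by (4, -8).
With v_1 = 4, v = (4, -8), so v_2 = -8.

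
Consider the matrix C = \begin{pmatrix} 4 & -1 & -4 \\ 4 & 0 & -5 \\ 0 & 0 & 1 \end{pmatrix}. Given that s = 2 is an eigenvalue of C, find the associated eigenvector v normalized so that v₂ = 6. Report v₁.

C − 2I = [[2, -1, -4], [4, -2, -5], [0, 0, -1]].
Solving (C − 2I)v = 0 gives the eigenspace spanned by (3, 6, 0).
With v₂ = 6, v = (3, 6, 0), so v₁ = 3.

3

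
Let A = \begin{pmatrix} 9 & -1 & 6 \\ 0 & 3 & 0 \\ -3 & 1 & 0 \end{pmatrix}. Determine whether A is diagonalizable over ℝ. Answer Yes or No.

Characteristic polynomial: p(λ) = λ^3 - 12λ^2 + 45λ - 54 = (λ - 6)(λ - 3)^2.
λ = 3 has algebraic multiplicity 2; rank(A − 3I) = 2, so geometric multiplicity = 1.
Geometric multiplicity < algebraic multiplicity, so A is not diagonalizable.

No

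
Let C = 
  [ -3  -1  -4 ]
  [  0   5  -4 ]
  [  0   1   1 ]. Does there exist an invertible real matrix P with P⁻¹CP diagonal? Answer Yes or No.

No

Characteristic polynomial: p(s) = s^3 - 3s^2 - 9s + 27 = (s - 3)^2(s + 3).
s = 3 has algebraic multiplicity 2; rank(C − 3I) = 2, so geometric multiplicity = 1.
Geometric multiplicity < algebraic multiplicity, so C is not diagonalizable.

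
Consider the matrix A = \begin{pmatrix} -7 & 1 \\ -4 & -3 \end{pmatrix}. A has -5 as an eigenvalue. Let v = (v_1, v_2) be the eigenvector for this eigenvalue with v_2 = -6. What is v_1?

-3

A + 5I = [[-2, 1], [-4, 2]].
Solving (A + 5I)v = 0 gives the eigenspace spanned by (-3, -6).
With v_2 = -6, v = (-3, -6), so v_1 = -3.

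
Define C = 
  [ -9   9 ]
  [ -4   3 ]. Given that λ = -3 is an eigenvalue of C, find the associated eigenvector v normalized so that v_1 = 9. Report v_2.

6

C + 3I = [[-6, 9], [-4, 6]].
Solving (C + 3I)v = 0 gives the eigenspace spanned by (9, 6).
With v_1 = 9, v = (9, 6), so v_2 = 6.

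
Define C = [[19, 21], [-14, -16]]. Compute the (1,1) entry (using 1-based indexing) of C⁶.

46747

Characteristic polynomial: r^2 - 3r - 10 = (r - 5)(r + 2), so the eigenvalues are -2, 5.
r=-2: eigenvector (-1, 1).
r=5: eigenvector (3, -2).
P = [[-1, 3], [1, -2]], D = diag(-2, 5), P⁻¹ = [[2, 3], [1, 1]].
C⁶ = P·diag(64, 15625)·P⁻¹ = [[46747, 46683], [-31122, -31058]].
The requested entry is 46747.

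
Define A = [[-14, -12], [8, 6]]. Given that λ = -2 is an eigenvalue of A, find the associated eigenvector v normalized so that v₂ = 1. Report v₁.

A + 2I = [[-12, -12], [8, 8]].
Solving (A + 2I)v = 0 gives the eigenspace spanned by (-1, 1).
With v₂ = 1, v = (-1, 1), so v₁ = -1.

-1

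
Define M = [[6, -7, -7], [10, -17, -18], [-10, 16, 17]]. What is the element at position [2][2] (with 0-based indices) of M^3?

Characteristic polynomial: s^3 - 6s^2 - s + 6 = (s - 6)(s - 1)(s + 1), so the eigenvalues are -1, 1, 6.
s=6: eigenvector (1, 2, -2).
s=-1: eigenvector (1, 4, -3).
s=1: eigenvector (0, -1, 1).
P = [[1, 1, 0], [2, 4, -1], [-2, -3, 1]], D = diag(6, -1, 1), P⁻¹ = [[1, -1, -1], [0, 1, 1], [2, 1, 2]].
M³ = P·diag(216, -1, 1)·P⁻¹ = [[216, -217, -217], [430, -437, -438], [-430, 436, 437]].
The requested entry is 437.

437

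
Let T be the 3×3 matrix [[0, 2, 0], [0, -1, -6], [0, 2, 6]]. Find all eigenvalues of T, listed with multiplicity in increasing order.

0, 2, 3

Characteristic polynomial: p(μ) = μ^3 - 5μ^2 + 6μ = μ(μ - 3)(μ - 2).
Roots (with multiplicity): 0, 2, 3.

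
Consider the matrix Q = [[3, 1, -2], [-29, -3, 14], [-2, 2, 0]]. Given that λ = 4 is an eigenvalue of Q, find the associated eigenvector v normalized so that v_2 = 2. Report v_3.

1

Q − 4I = [[-1, 1, -2], [-29, -7, 14], [-2, 2, -4]].
Solving (Q − 4I)v = 0 gives the eigenspace spanned by (0, 2, 1).
With v_2 = 2, v = (0, 2, 1), so v_3 = 1.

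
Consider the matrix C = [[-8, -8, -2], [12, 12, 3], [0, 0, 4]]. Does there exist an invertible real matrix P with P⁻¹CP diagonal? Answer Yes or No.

No

Characteristic polynomial: p(r) = r^3 - 8r^2 + 16r = r(r - 4)^2.
r = 4 has algebraic multiplicity 2; rank(C − 4I) = 2, so geometric multiplicity = 1.
Geometric multiplicity < algebraic multiplicity, so C is not diagonalizable.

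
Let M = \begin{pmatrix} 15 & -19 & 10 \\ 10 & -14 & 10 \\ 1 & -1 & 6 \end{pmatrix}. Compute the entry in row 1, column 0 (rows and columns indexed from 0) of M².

20

Characteristic polynomial: t^3 - 7t^2 - 14t + 120 = (t - 6)(t - 5)(t + 4), so the eigenvalues are -4, 5, 6.
t=5: eigenvector (1, 0, -1).
t=-4: eigenvector (1, 1, 0).
t=6: eigenvector (1, 1, 1).
P = [[1, 1, 1], [0, 1, 1], [-1, 0, 1]], D = diag(5, -4, 6), P⁻¹ = [[1, -1, 0], [-1, 2, -1], [1, -1, 1]].
M² = P·diag(25, 16, 36)·P⁻¹ = [[45, -29, 20], [20, -4, 20], [11, -11, 36]].
The requested entry is 20.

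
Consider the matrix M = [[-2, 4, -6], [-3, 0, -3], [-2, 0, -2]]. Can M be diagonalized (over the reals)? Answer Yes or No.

No

Characteristic polynomial: p(λ) = λ^3 + 4λ^2 + 4λ = λ(λ + 2)^2.
λ = -2 has algebraic multiplicity 2; rank(M + 2I) = 2, so geometric multiplicity = 1.
Geometric multiplicity < algebraic multiplicity, so M is not diagonalizable.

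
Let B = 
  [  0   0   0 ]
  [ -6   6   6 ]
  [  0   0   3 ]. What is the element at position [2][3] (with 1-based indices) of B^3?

Characteristic polynomial: μ^3 - 9μ^2 + 18μ = μ(μ - 6)(μ - 3), so the eigenvalues are 0, 3, 6.
μ=0: eigenvector (1, 1, 0).
μ=6: eigenvector (0, 1, 0).
μ=3: eigenvector (0, -2, 1).
P = [[1, 0, 0], [1, 1, -2], [0, 0, 1]], D = diag(0, 6, 3), P⁻¹ = [[1, 0, 0], [-1, 1, 2], [0, 0, 1]].
B³ = P·diag(0, 216, 27)·P⁻¹ = [[0, 0, 0], [-216, 216, 378], [0, 0, 27]].
The requested entry is 378.

378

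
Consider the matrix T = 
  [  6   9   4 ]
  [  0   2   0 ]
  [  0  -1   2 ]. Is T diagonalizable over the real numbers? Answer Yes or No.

No

Characteristic polynomial: p(r) = r^3 - 10r^2 + 28r - 24 = (r - 6)(r - 2)^2.
r = 2 has algebraic multiplicity 2; rank(T − 2I) = 2, so geometric multiplicity = 1.
Geometric multiplicity < algebraic multiplicity, so T is not diagonalizable.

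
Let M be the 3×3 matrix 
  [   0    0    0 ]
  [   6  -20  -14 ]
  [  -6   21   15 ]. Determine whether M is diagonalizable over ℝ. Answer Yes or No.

Characteristic polynomial: p(λ) = λ^3 + 5λ^2 - 6λ = λ(λ - 1)(λ + 6).
All 3 eigenvalues are distinct, so M is diagonalizable.

Yes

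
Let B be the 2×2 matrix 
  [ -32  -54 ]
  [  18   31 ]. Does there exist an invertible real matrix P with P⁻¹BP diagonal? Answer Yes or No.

Yes

Characteristic polynomial: p(t) = t^2 + t - 20 = (t - 4)(t + 5).
All 2 eigenvalues are distinct, so B is diagonalizable.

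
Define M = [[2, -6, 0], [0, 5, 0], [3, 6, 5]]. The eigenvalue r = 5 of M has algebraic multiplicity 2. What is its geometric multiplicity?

2

M − 5I = [[-3, -6, 0], [0, 0, 0], [3, 6, 0]].
This matrix has rank 1, so its null space has dimension 3 − 1 = 2.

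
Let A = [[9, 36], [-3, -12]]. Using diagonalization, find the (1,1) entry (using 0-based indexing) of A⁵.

Characteristic polynomial: μ^2 + 3μ = μ(μ + 3), so the eigenvalues are -3, 0.
μ=-3: eigenvector (-3, 1).
μ=0: eigenvector (4, -1).
P = [[-3, 4], [1, -1]], D = diag(-3, 0), P⁻¹ = [[1, 4], [1, 3]].
A⁵ = P·diag(-243, 0)·P⁻¹ = [[729, 2916], [-243, -972]].
The requested entry is -972.

-972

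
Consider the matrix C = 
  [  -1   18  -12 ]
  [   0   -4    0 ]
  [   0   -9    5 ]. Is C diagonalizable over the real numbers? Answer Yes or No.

Characteristic polynomial: p(s) = s^3 - 21s - 20 = (s - 5)(s + 1)(s + 4).
All 3 eigenvalues are distinct, so C is diagonalizable.

Yes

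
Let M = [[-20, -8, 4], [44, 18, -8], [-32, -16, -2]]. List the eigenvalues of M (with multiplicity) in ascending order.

-4, -2, 2

Characteristic polynomial: p(r) = r^3 + 4r^2 - 4r - 16 = (r - 2)(r + 2)(r + 4).
Roots (with multiplicity): -4, -2, 2.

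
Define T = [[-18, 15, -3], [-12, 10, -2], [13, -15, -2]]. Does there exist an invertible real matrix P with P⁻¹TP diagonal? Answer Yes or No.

Characteristic polynomial: p(λ) = λ^3 + 10λ^2 + 25λ = λ(λ + 5)^2.
λ = -5 has algebraic multiplicity 2; rank(T + 5I) = 2, so geometric multiplicity = 1.
Geometric multiplicity < algebraic multiplicity, so T is not diagonalizable.

No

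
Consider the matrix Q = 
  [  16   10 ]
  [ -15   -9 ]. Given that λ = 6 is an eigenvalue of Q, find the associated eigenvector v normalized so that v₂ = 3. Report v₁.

Q − 6I = [[10, 10], [-15, -15]].
Solving (Q − 6I)v = 0 gives the eigenspace spanned by (-3, 3).
With v₂ = 3, v = (-3, 3), so v₁ = -3.

-3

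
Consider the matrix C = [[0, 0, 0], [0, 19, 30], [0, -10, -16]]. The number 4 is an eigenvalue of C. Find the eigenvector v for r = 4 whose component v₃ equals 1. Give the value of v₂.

C − 4I = [[-4, 0, 0], [0, 15, 30], [0, -10, -20]].
Solving (C − 4I)v = 0 gives the eigenspace spanned by (0, -2, 1).
With v₃ = 1, v = (0, -2, 1), so v₂ = -2.

-2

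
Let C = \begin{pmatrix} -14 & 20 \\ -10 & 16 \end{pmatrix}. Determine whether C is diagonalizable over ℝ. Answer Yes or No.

Characteristic polynomial: p(λ) = λ^2 - 2λ - 24 = (λ - 6)(λ + 4).
All 2 eigenvalues are distinct, so C is diagonalizable.

Yes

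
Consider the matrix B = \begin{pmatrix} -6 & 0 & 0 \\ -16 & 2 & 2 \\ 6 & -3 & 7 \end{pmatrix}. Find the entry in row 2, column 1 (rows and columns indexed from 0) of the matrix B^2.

Characteristic polynomial: r^3 - 3r^2 - 34r + 120 = (r - 5)(r - 4)(r + 6), so the eigenvalues are -6, 4, 5.
r=-6: eigenvector (1, 2, 0).
r=4: eigenvector (0, 1, 1).
r=5: eigenvector (0, 2, 3).
P = [[1, 0, 0], [2, 1, 2], [0, 1, 3]], D = diag(-6, 4, 5), P⁻¹ = [[1, 0, 0], [-6, 3, -2], [2, -1, 1]].
B² = P·diag(36, 16, 25)·P⁻¹ = [[36, 0, 0], [76, -2, 18], [54, -27, 43]].
The requested entry is -27.

-27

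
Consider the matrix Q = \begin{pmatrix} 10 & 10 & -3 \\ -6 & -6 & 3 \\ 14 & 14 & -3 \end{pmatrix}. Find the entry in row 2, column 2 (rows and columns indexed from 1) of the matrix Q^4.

162

Characteristic polynomial: r^3 - r^2 - 12r = r(r - 4)(r + 3), so the eigenvalues are -3, 0, 4.
r=4: eigenvector (1, 0, 2).
r=-3: eigenvector (1, -1, 1).
r=0: eigenvector (-1, 1, 0).
P = [[1, 1, -1], [0, -1, 1], [2, 1, 0]], D = diag(4, -3, 0), P⁻¹ = [[1, 1, 0], [-2, -2, 1], [-2, -1, 1]].
Q⁴ = P·diag(256, 81, 0)·P⁻¹ = [[94, 94, 81], [162, 162, -81], [350, 350, 81]].
The requested entry is 162.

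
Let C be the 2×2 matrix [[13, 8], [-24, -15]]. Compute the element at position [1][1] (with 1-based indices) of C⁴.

-239

Characteristic polynomial: λ^2 + 2λ - 3 = (λ - 1)(λ + 3), so the eigenvalues are -3, 1.
λ=-3: eigenvector (1, -2).
λ=1: eigenvector (2, -3).
P = [[1, 2], [-2, -3]], D = diag(-3, 1), P⁻¹ = [[-3, -2], [2, 1]].
C⁴ = P·diag(81, 1)·P⁻¹ = [[-239, -160], [480, 321]].
The requested entry is -239.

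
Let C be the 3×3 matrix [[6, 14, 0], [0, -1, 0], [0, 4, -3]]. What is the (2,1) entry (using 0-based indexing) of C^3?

Characteristic polynomial: s^3 - 2s^2 - 21s - 18 = (s - 6)(s + 1)(s + 3), so the eigenvalues are -3, -1, 6.
s=-1: eigenvector (-2, 1, 2).
s=6: eigenvector (1, 0, 0).
s=-3: eigenvector (0, 0, 1).
P = [[-2, 1, 0], [1, 0, 0], [2, 0, 1]], D = diag(-1, 6, -3), P⁻¹ = [[0, 1, 0], [1, 2, 0], [0, -2, 1]].
C³ = P·diag(-1, 216, -27)·P⁻¹ = [[216, 434, 0], [0, -1, 0], [0, 52, -27]].
The requested entry is 52.

52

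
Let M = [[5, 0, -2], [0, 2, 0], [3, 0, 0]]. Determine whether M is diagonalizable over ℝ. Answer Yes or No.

Yes

Characteristic polynomial: p(t) = t^3 - 7t^2 + 16t - 12 = (t - 3)(t - 2)^2.
t = 2 has algebraic multiplicity 2; rank(M − 2I) = 1, so geometric multiplicity = 2.
Every eigenvalue has geometric = algebraic multiplicity, so M is diagonalizable.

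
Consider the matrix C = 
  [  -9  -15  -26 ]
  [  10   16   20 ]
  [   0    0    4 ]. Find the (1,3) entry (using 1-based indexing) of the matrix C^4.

-5690

Characteristic polynomial: λ^3 - 11λ^2 + 34λ - 24 = (λ - 6)(λ - 4)(λ - 1), so the eigenvalues are 1, 4, 6.
λ=6: eigenvector (-1, 1, 0).
λ=1: eigenvector (3, -2, 0).
λ=4: eigenvector (-2, 0, 1).
P = [[-1, 3, -2], [1, -2, 0], [0, 0, 1]], D = diag(6, 1, 4), P⁻¹ = [[2, 3, 4], [1, 1, 2], [0, 0, 1]].
C⁴ = P·diag(1296, 1, 256)·P⁻¹ = [[-2589, -3885, -5690], [2590, 3886, 5180], [0, 0, 256]].
The requested entry is -5690.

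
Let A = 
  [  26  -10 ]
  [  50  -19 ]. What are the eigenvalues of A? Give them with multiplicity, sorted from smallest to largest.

Characteristic polynomial: p(t) = t^2 - 7t + 6 = (t - 6)(t - 1).
Roots (with multiplicity): 1, 6.

1, 6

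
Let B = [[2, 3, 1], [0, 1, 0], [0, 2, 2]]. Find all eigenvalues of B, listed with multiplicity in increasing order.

1, 2, 2

Characteristic polynomial: p(μ) = μ^3 - 5μ^2 + 8μ - 4 = (μ - 2)^2(μ - 1).
Roots (with multiplicity): 1, 2, 2.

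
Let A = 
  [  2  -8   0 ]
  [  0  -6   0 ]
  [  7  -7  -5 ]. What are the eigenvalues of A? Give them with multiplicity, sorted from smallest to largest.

Characteristic polynomial: p(t) = t^3 + 9t^2 + 8t - 60 = (t - 2)(t + 5)(t + 6).
Roots (with multiplicity): -6, -5, 2.

-6, -5, 2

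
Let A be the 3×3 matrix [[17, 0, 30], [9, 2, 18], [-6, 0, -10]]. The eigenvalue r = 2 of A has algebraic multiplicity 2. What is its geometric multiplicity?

2

A − 2I = [[15, 0, 30], [9, 0, 18], [-6, 0, -12]].
This matrix has rank 1, so its null space has dimension 3 − 1 = 2.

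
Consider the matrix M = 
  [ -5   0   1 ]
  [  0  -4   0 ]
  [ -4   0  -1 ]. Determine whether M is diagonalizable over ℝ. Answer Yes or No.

No

Characteristic polynomial: p(s) = s^3 + 10s^2 + 33s + 36 = (s + 3)^2(s + 4).
s = -3 has algebraic multiplicity 2; rank(M + 3I) = 2, so geometric multiplicity = 1.
Geometric multiplicity < algebraic multiplicity, so M is not diagonalizable.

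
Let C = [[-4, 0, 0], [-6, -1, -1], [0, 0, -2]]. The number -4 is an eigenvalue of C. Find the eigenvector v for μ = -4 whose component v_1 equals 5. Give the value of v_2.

C + 4I = [[0, 0, 0], [-6, 3, -1], [0, 0, 2]].
Solving (C + 4I)v = 0 gives the eigenspace spanned by (5, 10, 0).
With v_1 = 5, v = (5, 10, 0), so v_2 = 10.

10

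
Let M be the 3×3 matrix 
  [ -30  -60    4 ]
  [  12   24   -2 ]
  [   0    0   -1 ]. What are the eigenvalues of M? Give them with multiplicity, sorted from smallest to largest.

-6, -1, 0

Characteristic polynomial: p(t) = t^3 + 7t^2 + 6t = t(t + 1)(t + 6).
Roots (with multiplicity): -6, -1, 0.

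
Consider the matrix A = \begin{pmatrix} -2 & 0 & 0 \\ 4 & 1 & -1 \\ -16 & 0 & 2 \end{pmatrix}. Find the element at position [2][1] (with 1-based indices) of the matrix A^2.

12

Characteristic polynomial: s^3 - s^2 - 4s + 4 = (s - 2)(s - 1)(s + 2), so the eigenvalues are -2, 1, 2.
s=-2: eigenvector (1, 0, 4).
s=1: eigenvector (0, 1, 0).
s=2: eigenvector (0, -1, 1).
P = [[1, 0, 0], [0, 1, -1], [4, 0, 1]], D = diag(-2, 1, 2), P⁻¹ = [[1, 0, 0], [-4, 1, 1], [-4, 0, 1]].
A² = P·diag(4, 1, 4)·P⁻¹ = [[4, 0, 0], [12, 1, -3], [0, 0, 4]].
The requested entry is 12.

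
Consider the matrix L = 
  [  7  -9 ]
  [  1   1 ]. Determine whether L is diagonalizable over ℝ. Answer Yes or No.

No

Characteristic polynomial: p(t) = t^2 - 8t + 16 = (t - 4)^2.
t = 4 has algebraic multiplicity 2; rank(L − 4I) = 1, so geometric multiplicity = 1.
Geometric multiplicity < algebraic multiplicity, so L is not diagonalizable.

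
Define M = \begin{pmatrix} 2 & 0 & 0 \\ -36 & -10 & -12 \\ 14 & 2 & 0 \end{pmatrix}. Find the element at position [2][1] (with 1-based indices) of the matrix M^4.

4320

Characteristic polynomial: r^3 + 8r^2 + 4r - 48 = (r - 2)(r + 4)(r + 6), so the eigenvalues are -6, -4, 2.
r=2: eigenvector (1, -5, 2).
r=-6: eigenvector (0, 3, -1).
r=-4: eigenvector (0, -2, 1).
P = [[1, 0, 0], [-5, 3, -2], [2, -1, 1]], D = diag(2, -6, -4), P⁻¹ = [[1, 0, 0], [1, 1, 2], [-1, 1, 3]].
M⁴ = P·diag(16, 1296, 256)·P⁻¹ = [[16, 0, 0], [4320, 3376, 6240], [-1520, -1040, -1824]].
The requested entry is 4320.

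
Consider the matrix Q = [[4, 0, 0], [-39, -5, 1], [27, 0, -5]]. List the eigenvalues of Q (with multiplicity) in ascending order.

Characteristic polynomial: p(s) = s^3 + 6s^2 - 15s - 100 = (s - 4)(s + 5)^2.
Roots (with multiplicity): -5, -5, 4.

-5, -5, 4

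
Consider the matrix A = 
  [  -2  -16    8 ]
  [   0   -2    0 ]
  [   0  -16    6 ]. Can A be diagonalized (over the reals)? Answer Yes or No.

Characteristic polynomial: p(μ) = μ^3 - 2μ^2 - 20μ - 24 = (μ - 6)(μ + 2)^2.
μ = -2 has algebraic multiplicity 2; rank(A + 2I) = 1, so geometric multiplicity = 2.
Every eigenvalue has geometric = algebraic multiplicity, so A is diagonalizable.

Yes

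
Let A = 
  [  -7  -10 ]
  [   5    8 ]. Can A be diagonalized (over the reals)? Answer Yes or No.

Yes

Characteristic polynomial: p(s) = s^2 - s - 6 = (s - 3)(s + 2).
All 2 eigenvalues are distinct, so A is diagonalizable.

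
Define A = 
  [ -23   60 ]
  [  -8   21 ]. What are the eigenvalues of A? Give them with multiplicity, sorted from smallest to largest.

Characteristic polynomial: p(μ) = μ^2 + 2μ - 3 = (μ - 1)(μ + 3).
Roots (with multiplicity): -3, 1.

-3, 1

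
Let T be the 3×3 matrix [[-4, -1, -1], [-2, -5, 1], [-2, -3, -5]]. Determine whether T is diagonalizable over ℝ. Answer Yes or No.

Characteristic polynomial: p(μ) = μ^3 + 14μ^2 + 64μ + 96 = (μ + 4)^2(μ + 6).
μ = -4 has algebraic multiplicity 2; rank(T + 4I) = 2, so geometric multiplicity = 1.
Geometric multiplicity < algebraic multiplicity, so T is not diagonalizable.

No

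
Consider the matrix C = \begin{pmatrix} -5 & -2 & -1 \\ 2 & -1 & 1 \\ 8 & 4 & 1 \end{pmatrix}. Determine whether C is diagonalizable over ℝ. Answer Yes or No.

Characteristic polynomial: p(t) = t^3 + 5t^2 + 7t + 3 = (t + 1)^2(t + 3).
t = -1 has algebraic multiplicity 2; rank(C + 1I) = 2, so geometric multiplicity = 1.
Geometric multiplicity < algebraic multiplicity, so C is not diagonalizable.

No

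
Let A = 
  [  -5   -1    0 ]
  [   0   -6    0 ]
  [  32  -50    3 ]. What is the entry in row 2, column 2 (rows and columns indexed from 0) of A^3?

Characteristic polynomial: r^3 + 8r^2 - 3r - 90 = (r - 3)(r + 5)(r + 6), so the eigenvalues are -6, -5, 3.
r=3: eigenvector (0, 0, 1).
r=-6: eigenvector (1, 1, 2).
r=-5: eigenvector (1, 0, -4).
P = [[0, 1, 1], [0, 1, 0], [1, 2, -4]], D = diag(3, -6, -5), P⁻¹ = [[4, -6, 1], [0, 1, 0], [1, -1, 0]].
A³ = P·diag(27, -216, -125)·P⁻¹ = [[-125, -91, 0], [0, -216, 0], [608, -1094, 27]].
The requested entry is 27.

27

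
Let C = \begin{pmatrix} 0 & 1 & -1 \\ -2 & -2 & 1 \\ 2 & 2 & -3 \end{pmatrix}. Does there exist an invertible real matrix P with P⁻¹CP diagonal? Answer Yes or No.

Characteristic polynomial: p(λ) = λ^3 + 5λ^2 + 8λ + 4 = (λ + 1)(λ + 2)^2.
λ = -2 has algebraic multiplicity 2; rank(C + 2I) = 2, so geometric multiplicity = 1.
Geometric multiplicity < algebraic multiplicity, so C is not diagonalizable.

No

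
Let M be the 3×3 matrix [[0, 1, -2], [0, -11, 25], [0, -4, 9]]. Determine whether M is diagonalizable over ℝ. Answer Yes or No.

Characteristic polynomial: p(r) = r^3 + 2r^2 + r = r(r + 1)^2.
r = -1 has algebraic multiplicity 2; rank(M + 1I) = 2, so geometric multiplicity = 1.
Geometric multiplicity < algebraic multiplicity, so M is not diagonalizable.

No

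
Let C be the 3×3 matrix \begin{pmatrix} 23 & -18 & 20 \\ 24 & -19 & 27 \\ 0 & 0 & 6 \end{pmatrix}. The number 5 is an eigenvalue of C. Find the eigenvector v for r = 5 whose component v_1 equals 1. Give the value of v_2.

C − 5I = [[18, -18, 20], [24, -24, 27], [0, 0, 1]].
Solving (C − 5I)v = 0 gives the eigenspace spanned by (1, 1, 0).
With v_1 = 1, v = (1, 1, 0), so v_2 = 1.

1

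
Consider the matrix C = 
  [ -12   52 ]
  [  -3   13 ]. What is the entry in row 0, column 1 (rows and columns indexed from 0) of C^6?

Characteristic polynomial: s^2 - s = s(s - 1), so the eigenvalues are 0, 1.
s=0: eigenvector (13, 3).
s=1: eigenvector (4, 1).
P = [[13, 4], [3, 1]], D = diag(0, 1), P⁻¹ = [[1, -4], [-3, 13]].
C⁶ = P·diag(0, 1)·P⁻¹ = [[-12, 52], [-3, 13]].
The requested entry is 52.

52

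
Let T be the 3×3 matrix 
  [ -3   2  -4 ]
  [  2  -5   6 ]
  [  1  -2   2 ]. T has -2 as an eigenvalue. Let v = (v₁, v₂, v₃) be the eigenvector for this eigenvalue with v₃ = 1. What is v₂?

T + 2I = [[-1, 2, -4], [2, -3, 6], [1, -2, 4]].
Solving (T + 2I)v = 0 gives the eigenspace spanned by (0, 2, 1).
With v₃ = 1, v = (0, 2, 1), so v₂ = 2.

2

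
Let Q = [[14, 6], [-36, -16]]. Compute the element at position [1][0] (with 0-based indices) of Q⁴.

1440

Characteristic polynomial: t^2 + 2t - 8 = (t - 2)(t + 4), so the eigenvalues are -4, 2.
t=-4: eigenvector (1, -3).
t=2: eigenvector (1, -2).
P = [[1, 1], [-3, -2]], D = diag(-4, 2), P⁻¹ = [[-2, -1], [3, 1]].
Q⁴ = P·diag(256, 16)·P⁻¹ = [[-464, -240], [1440, 736]].
The requested entry is 1440.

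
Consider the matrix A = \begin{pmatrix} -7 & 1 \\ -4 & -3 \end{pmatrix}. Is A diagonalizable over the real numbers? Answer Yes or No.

No

Characteristic polynomial: p(λ) = λ^2 + 10λ + 25 = (λ + 5)^2.
λ = -5 has algebraic multiplicity 2; rank(A + 5I) = 1, so geometric multiplicity = 1.
Geometric multiplicity < algebraic multiplicity, so A is not diagonalizable.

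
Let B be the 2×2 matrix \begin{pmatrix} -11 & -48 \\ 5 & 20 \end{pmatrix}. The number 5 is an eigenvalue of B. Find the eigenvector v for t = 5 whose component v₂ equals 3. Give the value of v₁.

-9

B − 5I = [[-16, -48], [5, 15]].
Solving (B − 5I)v = 0 gives the eigenspace spanned by (-9, 3).
With v₂ = 3, v = (-9, 3), so v₁ = -9.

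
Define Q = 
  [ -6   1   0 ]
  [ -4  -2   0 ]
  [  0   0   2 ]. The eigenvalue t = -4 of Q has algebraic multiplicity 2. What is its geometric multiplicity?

1

Q + 4I = [[-2, 1, 0], [-4, 2, 0], [0, 0, 6]].
This matrix has rank 2, so its null space has dimension 3 − 2 = 1.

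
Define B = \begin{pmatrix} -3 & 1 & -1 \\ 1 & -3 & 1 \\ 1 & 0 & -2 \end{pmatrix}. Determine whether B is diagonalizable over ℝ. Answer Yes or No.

No

Characteristic polynomial: p(μ) = μ^3 + 8μ^2 + 21μ + 18 = (μ + 2)(μ + 3)^2.
μ = -3 has algebraic multiplicity 2; rank(B + 3I) = 2, so geometric multiplicity = 1.
Geometric multiplicity < algebraic multiplicity, so B is not diagonalizable.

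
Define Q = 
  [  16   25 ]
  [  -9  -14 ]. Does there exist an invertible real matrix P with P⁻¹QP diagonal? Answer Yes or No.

No

Characteristic polynomial: p(t) = t^2 - 2t + 1 = (t - 1)^2.
t = 1 has algebraic multiplicity 2; rank(Q − 1I) = 1, so geometric multiplicity = 1.
Geometric multiplicity < algebraic multiplicity, so Q is not diagonalizable.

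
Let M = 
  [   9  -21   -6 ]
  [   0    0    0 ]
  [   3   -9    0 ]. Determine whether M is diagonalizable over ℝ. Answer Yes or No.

Yes

Characteristic polynomial: p(μ) = μ^3 - 9μ^2 + 18μ = μ(μ - 6)(μ - 3).
All 3 eigenvalues are distinct, so M is diagonalizable.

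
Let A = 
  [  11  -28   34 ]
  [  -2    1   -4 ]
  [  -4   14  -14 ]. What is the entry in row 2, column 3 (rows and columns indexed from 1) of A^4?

Characteristic polynomial: r^3 + 2r^2 - 21r + 18 = (r - 3)(r - 1)(r + 6), so the eigenvalues are -6, 1, 3.
r=3: eigenvector (5, -1, -2).
r=1: eigenvector (-4, 1, 2).
r=-6: eigenvector (-2, 0, 1).
P = [[5, -4, -2], [-1, 1, 0], [-2, 2, 1]], D = diag(3, 1, -6), P⁻¹ = [[1, 0, 2], [1, 1, 2], [0, -2, 1]].
A⁴ = P·diag(81, 1, 1296)·P⁻¹ = [[401, 5180, -1790], [-80, 1, -160], [-160, -2590, 976]].
The requested entry is -160.

-160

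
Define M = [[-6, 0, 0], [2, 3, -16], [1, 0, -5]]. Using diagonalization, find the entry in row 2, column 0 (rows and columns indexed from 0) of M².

-11

Characteristic polynomial: r^3 + 8r^2 - 3r - 90 = (r - 3)(r + 5)(r + 6), so the eigenvalues are -6, -5, 3.
r=3: eigenvector (0, 1, 0).
r=-6: eigenvector (1, -2, -1).
r=-5: eigenvector (0, 2, 1).
P = [[0, 1, 0], [1, -2, 2], [0, -1, 1]], D = diag(3, -6, -5), P⁻¹ = [[0, 1, -2], [1, 0, 0], [1, 0, 1]].
M² = P·diag(9, 36, 25)·P⁻¹ = [[36, 0, 0], [-22, 9, 32], [-11, 0, 25]].
The requested entry is -11.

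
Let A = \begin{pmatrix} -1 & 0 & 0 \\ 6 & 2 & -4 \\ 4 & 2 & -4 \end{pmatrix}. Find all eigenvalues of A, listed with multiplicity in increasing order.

Characteristic polynomial: p(r) = r^3 + 3r^2 + 2r = r(r + 1)(r + 2).
Roots (with multiplicity): -2, -1, 0.

-2, -1, 0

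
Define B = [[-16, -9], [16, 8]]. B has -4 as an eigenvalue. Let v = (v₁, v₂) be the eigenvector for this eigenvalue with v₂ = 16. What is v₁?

-12

B + 4I = [[-12, -9], [16, 12]].
Solving (B + 4I)v = 0 gives the eigenspace spanned by (-12, 16).
With v₂ = 16, v = (-12, 16), so v₁ = -12.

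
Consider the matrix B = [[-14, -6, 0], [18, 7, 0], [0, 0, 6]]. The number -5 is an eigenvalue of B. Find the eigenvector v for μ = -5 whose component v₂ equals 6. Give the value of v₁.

B + 5I = [[-9, -6, 0], [18, 12, 0], [0, 0, 11]].
Solving (B + 5I)v = 0 gives the eigenspace spanned by (-4, 6, 0).
With v₂ = 6, v = (-4, 6, 0), so v₁ = -4.

-4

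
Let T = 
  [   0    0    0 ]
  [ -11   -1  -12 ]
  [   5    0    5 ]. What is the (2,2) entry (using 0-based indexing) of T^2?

Characteristic polynomial: μ^3 - 4μ^2 - 5μ = μ(μ - 5)(μ + 1), so the eigenvalues are -1, 0, 5.
μ=0: eigenvector (1, 1, -1).
μ=-1: eigenvector (0, 1, 0).
μ=5: eigenvector (0, -2, 1).
P = [[1, 0, 0], [1, 1, -2], [-1, 0, 1]], D = diag(0, -1, 5), P⁻¹ = [[1, 0, 0], [1, 1, 2], [1, 0, 1]].
T² = P·diag(0, 1, 25)·P⁻¹ = [[0, 0, 0], [-49, 1, -48], [25, 0, 25]].
The requested entry is 25.

25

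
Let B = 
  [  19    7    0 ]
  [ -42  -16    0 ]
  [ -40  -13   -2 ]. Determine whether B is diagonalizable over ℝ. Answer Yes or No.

Characteristic polynomial: p(s) = s^3 - s^2 - 16s - 20 = (s - 5)(s + 2)^2.
s = -2 has algebraic multiplicity 2; rank(B + 2I) = 2, so geometric multiplicity = 1.
Geometric multiplicity < algebraic multiplicity, so B is not diagonalizable.

No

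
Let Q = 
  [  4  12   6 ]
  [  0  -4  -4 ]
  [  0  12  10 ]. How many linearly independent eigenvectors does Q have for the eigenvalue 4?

2

Q − 4I = [[0, 12, 6], [0, -8, -4], [0, 12, 6]].
This matrix has rank 1, so its null space has dimension 3 − 1 = 2.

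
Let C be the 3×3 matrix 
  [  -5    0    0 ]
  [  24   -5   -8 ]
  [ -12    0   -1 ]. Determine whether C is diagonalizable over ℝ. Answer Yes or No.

Characteristic polynomial: p(t) = t^3 + 11t^2 + 35t + 25 = (t + 1)(t + 5)^2.
t = -5 has algebraic multiplicity 2; rank(C + 5I) = 1, so geometric multiplicity = 2.
Every eigenvalue has geometric = algebraic multiplicity, so C is diagonalizable.

Yes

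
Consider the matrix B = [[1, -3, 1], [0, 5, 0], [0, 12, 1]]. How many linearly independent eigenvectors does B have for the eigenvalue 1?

1

B − 1I = [[0, -3, 1], [0, 4, 0], [0, 12, 0]].
This matrix has rank 2, so its null space has dimension 3 − 2 = 1.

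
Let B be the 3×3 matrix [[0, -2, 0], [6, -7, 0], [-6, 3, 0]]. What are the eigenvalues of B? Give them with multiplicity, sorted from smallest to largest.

-4, -3, 0

Characteristic polynomial: p(r) = r^3 + 7r^2 + 12r = r(r + 3)(r + 4).
Roots (with multiplicity): -4, -3, 0.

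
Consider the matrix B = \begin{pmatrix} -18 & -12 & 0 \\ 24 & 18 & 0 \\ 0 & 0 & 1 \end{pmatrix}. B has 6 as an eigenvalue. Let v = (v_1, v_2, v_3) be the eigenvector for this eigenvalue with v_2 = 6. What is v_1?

B − 6I = [[-24, -12, 0], [24, 12, 0], [0, 0, -5]].
Solving (B − 6I)v = 0 gives the eigenspace spanned by (-3, 6, 0).
With v_2 = 6, v = (-3, 6, 0), so v_1 = -3.

-3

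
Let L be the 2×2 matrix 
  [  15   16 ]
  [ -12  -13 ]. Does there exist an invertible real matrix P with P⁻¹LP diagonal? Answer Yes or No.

Yes

Characteristic polynomial: p(λ) = λ^2 - 2λ - 3 = (λ - 3)(λ + 1).
All 2 eigenvalues are distinct, so L is diagonalizable.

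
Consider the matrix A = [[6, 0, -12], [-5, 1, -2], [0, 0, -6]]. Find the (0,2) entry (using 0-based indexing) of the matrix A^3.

Characteristic polynomial: λ^3 - λ^2 - 36λ + 36 = (λ - 6)(λ - 1)(λ + 6), so the eigenvalues are -6, 1, 6.
λ=6: eigenvector (1, -1, 0).
λ=1: eigenvector (0, 1, 0).
λ=-6: eigenvector (1, 1, 1).
P = [[1, 0, 1], [-1, 1, 1], [0, 0, 1]], D = diag(6, 1, -6), P⁻¹ = [[1, 0, -1], [1, 1, -2], [0, 0, 1]].
A³ = P·diag(216, 1, -216)·P⁻¹ = [[216, 0, -432], [-215, 1, -2], [0, 0, -216]].
The requested entry is -432.

-432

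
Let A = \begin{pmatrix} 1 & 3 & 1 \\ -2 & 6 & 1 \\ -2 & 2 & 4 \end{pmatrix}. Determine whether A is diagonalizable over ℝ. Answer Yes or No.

Characteristic polynomial: p(s) = s^3 - 11s^2 + 40s - 48 = (s - 4)^2(s - 3).
s = 4 has algebraic multiplicity 2; rank(A − 4I) = 2, so geometric multiplicity = 1.
Geometric multiplicity < algebraic multiplicity, so A is not diagonalizable.

No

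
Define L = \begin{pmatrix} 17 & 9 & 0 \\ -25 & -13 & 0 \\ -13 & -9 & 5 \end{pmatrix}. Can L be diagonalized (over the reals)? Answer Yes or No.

Characteristic polynomial: p(μ) = μ^3 - 9μ^2 + 24μ - 20 = (μ - 5)(μ - 2)^2.
μ = 2 has algebraic multiplicity 2; rank(L − 2I) = 2, so geometric multiplicity = 1.
Geometric multiplicity < algebraic multiplicity, so L is not diagonalizable.

No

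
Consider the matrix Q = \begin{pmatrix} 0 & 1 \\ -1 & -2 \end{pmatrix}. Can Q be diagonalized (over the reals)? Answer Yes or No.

No

Characteristic polynomial: p(t) = t^2 + 2t + 1 = (t + 1)^2.
t = -1 has algebraic multiplicity 2; rank(Q + 1I) = 1, so geometric multiplicity = 1.
Geometric multiplicity < algebraic multiplicity, so Q is not diagonalizable.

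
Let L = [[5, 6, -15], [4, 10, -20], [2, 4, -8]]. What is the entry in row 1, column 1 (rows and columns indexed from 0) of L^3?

160

Characteristic polynomial: μ^3 - 7μ^2 + 16μ - 12 = (μ - 3)(μ - 2)^2, so the eigenvalues are 2, 2, 3.
μ=3: eigenvector (3, 4, 2).
μ=2: eigenvector (-2, 1, 0).
μ=2: eigenvector (1, 2, 1).
P = [[3, -2, 1], [4, 1, 2], [2, 0, 1]], D = diag(3, 2, 2), P⁻¹ = [[1, 2, -5], [0, 1, -2], [-2, -4, 11]].
L³ = P·diag(27, 8, 8)·P⁻¹ = [[65, 114, -285], [76, 160, -380], [38, 76, -182]].
The requested entry is 160.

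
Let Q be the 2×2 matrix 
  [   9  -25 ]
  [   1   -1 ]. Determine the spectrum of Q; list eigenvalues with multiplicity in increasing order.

Characteristic polynomial: p(λ) = λ^2 - 8λ + 16 = (λ - 4)^2.
Roots (with multiplicity): 4, 4.

4, 4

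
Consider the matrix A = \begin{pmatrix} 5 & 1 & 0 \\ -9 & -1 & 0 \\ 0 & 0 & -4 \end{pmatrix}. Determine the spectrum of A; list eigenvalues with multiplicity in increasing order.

-4, 2, 2

Characteristic polynomial: p(r) = r^3 - 12r + 16 = (r - 2)^2(r + 4).
Roots (with multiplicity): -4, 2, 2.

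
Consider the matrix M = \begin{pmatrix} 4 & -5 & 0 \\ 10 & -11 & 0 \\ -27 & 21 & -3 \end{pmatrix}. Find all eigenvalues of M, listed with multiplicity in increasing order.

Characteristic polynomial: p(s) = s^3 + 10s^2 + 27s + 18 = (s + 1)(s + 3)(s + 6).
Roots (with multiplicity): -6, -3, -1.

-6, -3, -1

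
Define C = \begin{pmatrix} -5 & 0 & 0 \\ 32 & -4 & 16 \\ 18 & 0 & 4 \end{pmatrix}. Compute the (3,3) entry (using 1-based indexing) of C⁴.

256

Characteristic polynomial: λ^3 + 5λ^2 - 16λ - 80 = (λ - 4)(λ + 4)(λ + 5), so the eigenvalues are -5, -4, 4.
λ=-5: eigenvector (1, 0, -2).
λ=-4: eigenvector (0, 1, 0).
λ=4: eigenvector (0, 2, 1).
P = [[1, 0, 0], [0, 1, 2], [-2, 0, 1]], D = diag(-5, -4, 4), P⁻¹ = [[1, 0, 0], [-4, 1, -2], [2, 0, 1]].
C⁴ = P·diag(625, 256, 256)·P⁻¹ = [[625, 0, 0], [0, 256, 0], [-738, 0, 256]].
The requested entry is 256.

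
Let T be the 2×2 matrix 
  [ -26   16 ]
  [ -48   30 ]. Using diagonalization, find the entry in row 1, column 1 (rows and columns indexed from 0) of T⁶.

186432

Characteristic polynomial: μ^2 - 4μ - 12 = (μ - 6)(μ + 2), so the eigenvalues are -2, 6.
μ=-2: eigenvector (2, 3).
μ=6: eigenvector (-1, -2).
P = [[2, -1], [3, -2]], D = diag(-2, 6), P⁻¹ = [[2, -1], [3, -2]].
T⁶ = P·diag(64, 46656)·P⁻¹ = [[-139712, 93184], [-279552, 186432]].
The requested entry is 186432.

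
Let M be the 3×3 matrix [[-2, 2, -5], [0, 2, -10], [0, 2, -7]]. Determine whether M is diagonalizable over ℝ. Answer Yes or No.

Characteristic polynomial: p(s) = s^3 + 7s^2 + 16s + 12 = (s + 2)^2(s + 3).
s = -2 has algebraic multiplicity 2; rank(M + 2I) = 1, so geometric multiplicity = 2.
Every eigenvalue has geometric = algebraic multiplicity, so M is diagonalizable.

Yes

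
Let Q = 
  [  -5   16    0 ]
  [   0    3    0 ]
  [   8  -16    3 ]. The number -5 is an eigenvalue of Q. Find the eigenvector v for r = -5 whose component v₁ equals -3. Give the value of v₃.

Q + 5I = [[0, 16, 0], [0, 8, 0], [8, -16, 8]].
Solving (Q + 5I)v = 0 gives the eigenspace spanned by (-3, 0, 3).
With v₁ = -3, v = (-3, 0, 3), so v₃ = 3.

3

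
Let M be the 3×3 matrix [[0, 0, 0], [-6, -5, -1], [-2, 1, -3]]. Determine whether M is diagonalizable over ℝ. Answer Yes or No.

No

Characteristic polynomial: p(λ) = λ^3 + 8λ^2 + 16λ = λ(λ + 4)^2.
λ = -4 has algebraic multiplicity 2; rank(M + 4I) = 2, so geometric multiplicity = 1.
Geometric multiplicity < algebraic multiplicity, so M is not diagonalizable.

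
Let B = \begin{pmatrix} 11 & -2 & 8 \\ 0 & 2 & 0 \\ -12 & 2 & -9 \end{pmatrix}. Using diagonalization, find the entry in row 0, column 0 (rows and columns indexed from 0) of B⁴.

241

Characteristic polynomial: λ^3 - 4λ^2 + λ + 6 = (λ - 3)(λ - 2)(λ + 1), so the eigenvalues are -1, 2, 3.
λ=2: eigenvector (2, 1, -2).
λ=3: eigenvector (1, 0, -1).
λ=-1: eigenvector (-2, 0, 3).
P = [[2, 1, -2], [1, 0, 0], [-2, -1, 3]], D = diag(2, 3, -1), P⁻¹ = [[0, 1, 0], [3, -2, 2], [1, 0, 1]].
B⁴ = P·diag(16, 81, 1)·P⁻¹ = [[241, -130, 160], [0, 16, 0], [-240, 130, -159]].
The requested entry is 241.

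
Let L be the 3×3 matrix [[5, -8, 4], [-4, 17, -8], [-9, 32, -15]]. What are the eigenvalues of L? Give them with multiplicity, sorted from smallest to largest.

1, 3, 3

Characteristic polynomial: p(r) = r^3 - 7r^2 + 15r - 9 = (r - 3)^2(r - 1).
Roots (with multiplicity): 1, 3, 3.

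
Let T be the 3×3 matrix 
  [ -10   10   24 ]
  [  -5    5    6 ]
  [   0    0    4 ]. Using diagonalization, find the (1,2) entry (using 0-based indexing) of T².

-66

Characteristic polynomial: μ^3 + μ^2 - 20μ = μ(μ - 4)(μ + 5), so the eigenvalues are -5, 0, 4.
μ=-5: eigenvector (2, 1, 0).
μ=0: eigenvector (1, 1, 0).
μ=4: eigenvector (1, -1, 1).
P = [[2, 1, 1], [1, 1, -1], [0, 0, 1]], D = diag(-5, 0, 4), P⁻¹ = [[1, -1, -2], [-1, 2, 3], [0, 0, 1]].
T² = P·diag(25, 0, 16)·P⁻¹ = [[50, -50, -84], [25, -25, -66], [0, 0, 16]].
The requested entry is -66.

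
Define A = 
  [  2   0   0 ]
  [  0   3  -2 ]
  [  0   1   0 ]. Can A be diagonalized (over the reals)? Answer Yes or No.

Yes

Characteristic polynomial: p(s) = s^3 - 5s^2 + 8s - 4 = (s - 2)^2(s - 1).
s = 2 has algebraic multiplicity 2; rank(A − 2I) = 1, so geometric multiplicity = 2.
Every eigenvalue has geometric = algebraic multiplicity, so A is diagonalizable.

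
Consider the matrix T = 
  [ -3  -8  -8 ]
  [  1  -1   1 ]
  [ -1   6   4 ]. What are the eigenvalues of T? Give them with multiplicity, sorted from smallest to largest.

-3, -2, 5

Characteristic polynomial: p(s) = s^3 - 19s - 30 = (s - 5)(s + 2)(s + 3).
Roots (with multiplicity): -3, -2, 5.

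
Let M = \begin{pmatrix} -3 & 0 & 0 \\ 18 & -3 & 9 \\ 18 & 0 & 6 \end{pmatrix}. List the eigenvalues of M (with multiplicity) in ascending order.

Characteristic polynomial: p(μ) = μ^3 - 27μ - 54 = (μ - 6)(μ + 3)^2.
Roots (with multiplicity): -3, -3, 6.

-3, -3, 6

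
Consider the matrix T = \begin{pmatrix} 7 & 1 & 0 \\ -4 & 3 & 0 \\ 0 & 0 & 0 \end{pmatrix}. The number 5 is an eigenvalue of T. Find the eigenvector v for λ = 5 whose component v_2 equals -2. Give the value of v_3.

T − 5I = [[2, 1, 0], [-4, -2, 0], [0, 0, -5]].
Solving (T − 5I)v = 0 gives the eigenspace spanned by (1, -2, 0).
With v_2 = -2, v = (1, -2, 0), so v_3 = 0.

0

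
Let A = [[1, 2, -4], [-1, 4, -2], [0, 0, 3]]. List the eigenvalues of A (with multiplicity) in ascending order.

Characteristic polynomial: p(s) = s^3 - 8s^2 + 21s - 18 = (s - 3)^2(s - 2).
Roots (with multiplicity): 2, 3, 3.

2, 3, 3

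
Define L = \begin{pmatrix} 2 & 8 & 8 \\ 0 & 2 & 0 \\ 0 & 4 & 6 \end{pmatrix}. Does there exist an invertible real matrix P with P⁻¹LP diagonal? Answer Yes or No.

Characteristic polynomial: p(t) = t^3 - 10t^2 + 28t - 24 = (t - 6)(t - 2)^2.
t = 2 has algebraic multiplicity 2; rank(L − 2I) = 1, so geometric multiplicity = 2.
Every eigenvalue has geometric = algebraic multiplicity, so L is diagonalizable.

Yes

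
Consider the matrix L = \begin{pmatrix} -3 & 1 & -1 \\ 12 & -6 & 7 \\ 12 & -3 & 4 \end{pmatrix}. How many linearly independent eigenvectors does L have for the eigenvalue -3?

L + 3I = [[0, 1, -1], [12, -3, 7], [12, -3, 7]].
This matrix has rank 2, so its null space has dimension 3 − 2 = 1.

1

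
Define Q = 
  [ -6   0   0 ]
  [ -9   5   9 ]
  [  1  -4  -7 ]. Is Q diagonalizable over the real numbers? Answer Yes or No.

Characteristic polynomial: p(s) = s^3 + 8s^2 + 13s + 6 = (s + 1)^2(s + 6).
s = -1 has algebraic multiplicity 2; rank(Q + 1I) = 2, so geometric multiplicity = 1.
Geometric multiplicity < algebraic multiplicity, so Q is not diagonalizable.

No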